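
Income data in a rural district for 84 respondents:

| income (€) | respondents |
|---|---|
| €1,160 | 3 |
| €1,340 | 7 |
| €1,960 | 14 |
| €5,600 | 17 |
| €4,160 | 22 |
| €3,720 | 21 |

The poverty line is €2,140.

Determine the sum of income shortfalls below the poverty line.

€11,060

Incomes under z: 3×€1,160, 7×€1,340, 14×€1,960 (q = 24 of N = 84).
Individual gaps: 3×(2140−1160) = 2940; 7×(2140−1340) = 5600; 14×(2140−1960) = 2520.
Aggregate gap = €11,060.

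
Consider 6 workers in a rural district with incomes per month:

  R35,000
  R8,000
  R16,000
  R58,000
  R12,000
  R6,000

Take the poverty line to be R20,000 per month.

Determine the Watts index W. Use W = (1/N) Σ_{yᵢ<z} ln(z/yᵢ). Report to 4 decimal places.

0.4757

Poor units: R6,000, R8,000, R12,000, R16,000 (q = 4 of N = 6).
Log shortfalls: ln(20000/6000) = 1.2040; ln(20000/8000) = 0.9163; ln(20000/12000) = 0.5108; ln(20000/16000) = 0.2231.
W = 2.854233 / 6 = 0.4757.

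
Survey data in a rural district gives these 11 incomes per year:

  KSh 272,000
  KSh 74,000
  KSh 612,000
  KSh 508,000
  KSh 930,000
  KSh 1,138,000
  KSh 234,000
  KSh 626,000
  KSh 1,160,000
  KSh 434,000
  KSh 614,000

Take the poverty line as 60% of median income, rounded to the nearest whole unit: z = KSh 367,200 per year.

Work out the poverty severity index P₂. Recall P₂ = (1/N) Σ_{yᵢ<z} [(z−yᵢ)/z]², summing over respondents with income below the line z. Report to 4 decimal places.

Poor units: KSh 74,000, KSh 234,000, KSh 272,000 (q = 3 of N = 11).
Shortfall ratios: (367200−74000)/367200 = 0.7985; (367200−234000)/367200 = 0.3627; (367200−272000)/367200 = 0.2593.
Squared: 0.6376; 0.1316; 0.0672.
Sum = 0.836362; P₂ = 0.836362 / 11 = 0.0760.

0.0760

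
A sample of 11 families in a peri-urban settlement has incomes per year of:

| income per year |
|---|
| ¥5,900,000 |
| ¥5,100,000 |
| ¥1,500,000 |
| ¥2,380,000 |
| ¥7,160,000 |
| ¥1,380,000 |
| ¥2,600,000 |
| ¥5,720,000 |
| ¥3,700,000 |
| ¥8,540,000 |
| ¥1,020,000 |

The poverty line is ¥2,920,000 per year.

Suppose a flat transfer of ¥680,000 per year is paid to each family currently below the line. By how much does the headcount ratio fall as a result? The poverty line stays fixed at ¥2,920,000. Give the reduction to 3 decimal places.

Before: below the line — ¥1,020,000, ¥1,380,000, ¥1,500,000, ¥2,380,000, ¥2,600,000; headcount ratio = 0.45455.
After the ¥680,000 transfer: below the line — ¥1,700,000, ¥2,060,000, ¥2,180,000; headcount ratio = 0.27273.
Reduction = 0.45455 − 0.27273 = 0.182.

0.182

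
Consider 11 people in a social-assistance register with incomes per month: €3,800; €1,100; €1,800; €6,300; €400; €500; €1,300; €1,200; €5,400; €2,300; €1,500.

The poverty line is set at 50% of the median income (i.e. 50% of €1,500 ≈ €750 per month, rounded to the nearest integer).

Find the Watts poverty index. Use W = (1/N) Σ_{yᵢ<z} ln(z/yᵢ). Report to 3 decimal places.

Below z: €400, €500 (q = 2 of N = 11).
ln(z/y) terms: ln(750/400) = 0.6286; ln(750/500) = 0.4055.
W = 1.034074 / 11 = 0.094.

0.094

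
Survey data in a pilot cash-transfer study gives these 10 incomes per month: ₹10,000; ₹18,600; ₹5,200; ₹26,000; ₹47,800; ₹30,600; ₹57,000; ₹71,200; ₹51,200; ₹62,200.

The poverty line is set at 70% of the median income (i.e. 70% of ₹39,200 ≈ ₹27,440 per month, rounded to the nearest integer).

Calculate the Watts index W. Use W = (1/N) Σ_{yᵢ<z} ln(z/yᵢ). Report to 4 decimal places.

0.3116

Below the line: ₹5,200, ₹10,000, ₹18,600, ₹26,000 (q = 4 of N = 10).
Log gaps: ln(27440/5200) = 1.6633; ln(27440/10000) = 1.0094; ln(27440/18600) = 0.3888; ln(27440/26000) = 0.0539.
W = 3.115505 / 10 = 0.3116.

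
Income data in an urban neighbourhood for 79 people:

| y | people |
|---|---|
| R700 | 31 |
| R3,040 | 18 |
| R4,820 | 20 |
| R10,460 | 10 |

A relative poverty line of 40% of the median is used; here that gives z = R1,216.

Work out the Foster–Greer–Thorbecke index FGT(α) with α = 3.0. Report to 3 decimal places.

0.030

Below z: 31×R700 (q = 31 of N = 79).
Relative gaps: (1216−700)/1216 = 0.4243 (×31).
Raised to α = 3.0: 0.07641 (×31).
Sum = 2.368700; FGT(3.0) = 2.368700 / 79 = 0.030.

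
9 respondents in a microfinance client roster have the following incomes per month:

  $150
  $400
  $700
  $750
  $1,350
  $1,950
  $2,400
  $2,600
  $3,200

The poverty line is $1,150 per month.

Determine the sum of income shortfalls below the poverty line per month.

$2,600

Incomes under z: $150, $400, $700, $750 (q = 4 of N = 9).
Individual gaps: 1150−150 = 1000; 1150−400 = 750; 1150−700 = 450; 1150−750 = 400.
Aggregate gap = $2,600.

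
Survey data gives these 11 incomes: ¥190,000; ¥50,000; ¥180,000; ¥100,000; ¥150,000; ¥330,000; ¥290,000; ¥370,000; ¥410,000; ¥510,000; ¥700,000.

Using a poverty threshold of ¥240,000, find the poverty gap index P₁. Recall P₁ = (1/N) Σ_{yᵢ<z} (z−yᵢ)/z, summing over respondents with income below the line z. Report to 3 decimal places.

Poor units: ¥50,000, ¥100,000, ¥150,000, ¥180,000, ¥190,000 (q = 5 of N = 11).
Gap ratios (z−y)/z: (240000−50000)/240000 = 0.7917; (240000−100000)/240000 = 0.5833; (240000−150000)/240000 = 0.3750; (240000−180000)/240000 = 0.2500; (240000−190000)/240000 = 0.2083.
Sum of shortfalls = 2.208333; P₁ averages over all N: 2.208333 / 11 = 0.201.

0.201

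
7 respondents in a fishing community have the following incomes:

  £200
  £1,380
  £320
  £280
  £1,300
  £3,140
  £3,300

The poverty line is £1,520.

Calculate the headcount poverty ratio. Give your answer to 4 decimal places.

0.7143

5 of the 7 respondents have income below £1,520.
H = 5/7 = 0.7143.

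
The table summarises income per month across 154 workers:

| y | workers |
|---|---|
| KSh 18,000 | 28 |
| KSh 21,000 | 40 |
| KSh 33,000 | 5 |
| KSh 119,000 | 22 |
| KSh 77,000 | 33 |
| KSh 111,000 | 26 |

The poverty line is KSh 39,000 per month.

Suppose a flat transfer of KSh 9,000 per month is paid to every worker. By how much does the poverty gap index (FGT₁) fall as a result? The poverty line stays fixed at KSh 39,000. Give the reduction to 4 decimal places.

0.1069

Before: below the line — 28×KSh 18,000, 40×KSh 21,000, 5×KSh 33,000; poverty gap index (FGT₁) = 0.222777.
After the KSh 9,000 transfer: below the line — 28×KSh 27,000, 40×KSh 30,000; poverty gap index (FGT₁) = 0.115884.
Reduction = 0.222777 − 0.115884 = 0.1069.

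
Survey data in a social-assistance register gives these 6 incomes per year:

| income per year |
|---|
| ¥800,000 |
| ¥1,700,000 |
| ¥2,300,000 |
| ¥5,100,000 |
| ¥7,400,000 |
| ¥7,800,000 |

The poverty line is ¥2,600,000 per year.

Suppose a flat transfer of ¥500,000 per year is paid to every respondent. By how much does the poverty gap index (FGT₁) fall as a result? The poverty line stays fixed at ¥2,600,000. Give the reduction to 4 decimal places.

0.0833

Before: below the line — ¥800,000, ¥1,700,000, ¥2,300,000; poverty gap index (FGT₁) = 0.192308.
After the ¥500,000 transfer: below the line — ¥1,300,000, ¥2,200,000; poverty gap index (FGT₁) = 0.108974.
Reduction = 0.192308 − 0.108974 = 0.0833.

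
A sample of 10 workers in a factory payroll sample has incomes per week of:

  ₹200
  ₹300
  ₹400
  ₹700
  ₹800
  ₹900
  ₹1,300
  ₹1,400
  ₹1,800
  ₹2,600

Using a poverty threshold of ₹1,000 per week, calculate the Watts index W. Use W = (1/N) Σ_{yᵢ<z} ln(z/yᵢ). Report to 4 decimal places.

0.4415

Below z: ₹200, ₹300, ₹400, ₹700, ₹800, ₹900 (q = 6 of N = 10).
ln(z/y) terms: ln(1000/200) = 1.6094; ln(1000/300) = 1.2040; ln(1000/400) = 0.9163; ln(1000/700) = 0.3567; ln(1000/800) = 0.2231; ln(1000/900) = 0.1054.
W = 4.414880 / 10 = 0.4415.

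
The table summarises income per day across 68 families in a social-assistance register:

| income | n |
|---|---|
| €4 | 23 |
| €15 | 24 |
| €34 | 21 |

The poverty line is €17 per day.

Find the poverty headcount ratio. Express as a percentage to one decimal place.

69.1%

47 of the 68 families have income below €17.
H = 47/68 = 69.1%.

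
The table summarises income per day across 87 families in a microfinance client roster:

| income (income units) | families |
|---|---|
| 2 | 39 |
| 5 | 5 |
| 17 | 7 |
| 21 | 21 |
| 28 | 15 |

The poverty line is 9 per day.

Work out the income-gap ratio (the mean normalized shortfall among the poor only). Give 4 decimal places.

Poor units: 39×2, 5×5 (q = 44 of N = 87).
Shortfall ratios (z−y)/z: 0.7778 (×39), 0.4444 (×5); sum = 32.555556.
The income-gap ratio divides by q (the poor only): 32.555556 / 44 = 0.7399.

0.7399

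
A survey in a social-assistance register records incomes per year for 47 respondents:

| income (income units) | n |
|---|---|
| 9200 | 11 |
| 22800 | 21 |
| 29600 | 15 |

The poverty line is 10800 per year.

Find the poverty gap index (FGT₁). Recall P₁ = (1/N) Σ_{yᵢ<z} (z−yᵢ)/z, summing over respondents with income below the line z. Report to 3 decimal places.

Poor units: 11×9200 (q = 11 of N = 47).
Shortfall ratios: (10800−9200)/10800 = 0.1481 (×11).
Σ = 1.629630. Dividing by the full population N = 47 gives P₁ = 0.035.

0.035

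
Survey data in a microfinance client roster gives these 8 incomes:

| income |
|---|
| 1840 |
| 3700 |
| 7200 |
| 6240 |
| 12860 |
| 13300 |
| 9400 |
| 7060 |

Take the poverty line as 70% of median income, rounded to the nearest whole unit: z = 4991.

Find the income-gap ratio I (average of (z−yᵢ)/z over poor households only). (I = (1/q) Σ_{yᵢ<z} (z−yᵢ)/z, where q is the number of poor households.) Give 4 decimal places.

0.4450

Below the line: 1840, 3700 (q = 2 of N = 8).
Relative gaps: 0.6313, 0.2587; sum = 0.890002.
The income-gap ratio divides by q (the poor only): 0.890002 / 2 = 0.4450.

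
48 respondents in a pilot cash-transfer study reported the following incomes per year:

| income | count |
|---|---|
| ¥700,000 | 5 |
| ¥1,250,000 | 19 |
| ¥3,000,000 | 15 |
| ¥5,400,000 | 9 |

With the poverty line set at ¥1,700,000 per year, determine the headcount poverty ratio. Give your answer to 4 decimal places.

0.5000

24 of the 48 respondents have income below ¥1,700,000.
H = 24/48 = 0.5000.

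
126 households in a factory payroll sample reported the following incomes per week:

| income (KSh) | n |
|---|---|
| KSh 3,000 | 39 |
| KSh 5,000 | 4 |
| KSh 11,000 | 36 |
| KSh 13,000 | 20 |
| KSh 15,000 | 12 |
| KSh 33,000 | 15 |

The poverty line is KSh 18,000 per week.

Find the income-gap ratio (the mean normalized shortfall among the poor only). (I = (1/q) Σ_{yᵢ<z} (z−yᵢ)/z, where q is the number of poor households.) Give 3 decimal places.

0.513

Poor units: 39×KSh 3,000, 4×KSh 5,000, 36×KSh 11,000, 20×KSh 13,000, 12×KSh 15,000 (q = 111 of N = 126).
Shortfall ratios (z−y)/z: 0.8333 (×39), 0.7222 (×4), 0.3889 (×36), 0.2778 (×20), 0.1667 (×12); sum = 56.944444.
The income-gap ratio divides by q (the poor only): 56.944444 / 111 = 0.513.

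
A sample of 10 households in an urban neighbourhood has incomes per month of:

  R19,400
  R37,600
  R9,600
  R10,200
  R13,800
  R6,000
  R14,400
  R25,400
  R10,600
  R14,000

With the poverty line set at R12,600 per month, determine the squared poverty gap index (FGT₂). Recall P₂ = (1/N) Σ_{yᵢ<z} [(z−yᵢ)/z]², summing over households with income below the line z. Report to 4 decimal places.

Incomes under z: R6,000, R9,600, R10,200, R10,600 (q = 4 of N = 10).
Relative gaps: (12600−6000)/12600 = 0.5238; (12600−9600)/12600 = 0.2381; (12600−10200)/12600 = 0.1905; (12600−10600)/12600 = 0.1587.
Squared: 0.2744; 0.0567; 0.0363; 0.0252.
Sum = 0.392542; P₂ = 0.392542 / 10 = 0.0393.

0.0393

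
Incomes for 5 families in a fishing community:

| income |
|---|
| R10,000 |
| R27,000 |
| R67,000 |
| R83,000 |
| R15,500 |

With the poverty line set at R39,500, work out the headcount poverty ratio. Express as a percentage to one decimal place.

60.0%

3 of the 5 families have income below R39,500.
H = 3/5 = 60.0%.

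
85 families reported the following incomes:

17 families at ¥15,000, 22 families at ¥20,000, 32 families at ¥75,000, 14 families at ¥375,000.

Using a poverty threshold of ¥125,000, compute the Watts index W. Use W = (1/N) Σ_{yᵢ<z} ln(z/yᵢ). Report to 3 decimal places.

1.091

Below z: 17×¥15,000, 22×¥20,000, 32×¥75,000 (q = 71 of N = 85).
Log shortfalls: ln(125000/15000) = 2.1203 (×17); ln(125000/20000) = 1.8326 (×22); ln(125000/75000) = 0.5108 (×32).
W = 92.707692 / 85 = 1.091.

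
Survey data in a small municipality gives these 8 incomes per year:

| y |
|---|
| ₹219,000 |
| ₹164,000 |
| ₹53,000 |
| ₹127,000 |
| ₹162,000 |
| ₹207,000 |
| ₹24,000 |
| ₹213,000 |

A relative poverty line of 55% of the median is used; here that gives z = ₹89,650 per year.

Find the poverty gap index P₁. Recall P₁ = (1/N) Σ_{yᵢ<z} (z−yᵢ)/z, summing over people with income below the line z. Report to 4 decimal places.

Below z: ₹24,000, ₹53,000 (q = 2 of N = 8).
Relative gaps: (89650−24000)/89650 = 0.7323; (89650−53000)/89650 = 0.4088.
Sum of shortfalls = 1.141104; P₁ averages over all N: 1.141104 / 8 = 0.1426.

0.1426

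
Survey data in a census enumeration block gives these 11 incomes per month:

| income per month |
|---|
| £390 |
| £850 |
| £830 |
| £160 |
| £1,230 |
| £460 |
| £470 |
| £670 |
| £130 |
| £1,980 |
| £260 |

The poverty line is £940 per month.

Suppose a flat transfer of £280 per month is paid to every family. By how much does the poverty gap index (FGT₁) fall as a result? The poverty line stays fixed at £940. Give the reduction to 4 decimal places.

0.2079

Before: below the line — £130, £160, £260, £390, £460, £470, £670, £830, £850; poverty gap index (FGT₁) = 0.410058.
After the £280 transfer: below the line — £410, £440, £540, £670, £740, £750; poverty gap index (FGT₁) = 0.202128.
Reduction = 0.410058 − 0.202128 = 0.2079.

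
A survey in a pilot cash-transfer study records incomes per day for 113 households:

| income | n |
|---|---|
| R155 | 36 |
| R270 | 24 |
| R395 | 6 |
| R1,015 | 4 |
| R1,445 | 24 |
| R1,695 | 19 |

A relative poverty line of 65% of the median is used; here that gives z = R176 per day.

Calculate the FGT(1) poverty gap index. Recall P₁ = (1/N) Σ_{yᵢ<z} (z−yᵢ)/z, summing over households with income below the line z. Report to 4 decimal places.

0.0380

Below the line: 36×R155 (q = 36 of N = 113).
Relative gaps: (176−155)/176 = 0.1193 (×36).
Sum of shortfalls = 4.295455; P₁ averages over all N: 4.295455 / 113 = 0.0380.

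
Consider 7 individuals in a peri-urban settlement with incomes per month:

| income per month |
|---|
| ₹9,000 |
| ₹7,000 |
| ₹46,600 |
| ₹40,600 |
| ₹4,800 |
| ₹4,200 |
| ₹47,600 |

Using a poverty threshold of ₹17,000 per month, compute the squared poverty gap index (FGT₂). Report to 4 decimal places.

0.2356

Poor units: ₹4,200, ₹4,800, ₹7,000, ₹9,000 (q = 4 of N = 7).
Normalized shortfalls: (17000−4200)/17000 = 0.7529; (17000−4800)/17000 = 0.7176; (17000−7000)/17000 = 0.5882; (17000−9000)/17000 = 0.4706.
Squared: 0.5669; 0.5150; 0.3460; 0.2215.
Sum = 1.649412; P₂ = 1.649412 / 7 = 0.2356.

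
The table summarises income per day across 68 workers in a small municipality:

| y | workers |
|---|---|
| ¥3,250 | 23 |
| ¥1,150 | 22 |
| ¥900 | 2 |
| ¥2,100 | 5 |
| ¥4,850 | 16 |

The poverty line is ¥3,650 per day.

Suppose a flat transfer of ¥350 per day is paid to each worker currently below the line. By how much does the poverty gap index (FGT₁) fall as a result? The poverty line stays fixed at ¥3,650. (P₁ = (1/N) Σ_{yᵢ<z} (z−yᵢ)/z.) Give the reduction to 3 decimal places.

Before: below the line — 2×¥900, 22×¥1,150, 5×¥2,100, 23×¥3,250; poverty gap index (FGT₁) = 0.31205.
After the ¥350 transfer: below the line — 2×¥1,250, 22×¥1,500, 5×¥2,450, 23×¥3,600; poverty gap index (FGT₁) = 0.23872.
Reduction = 0.31205 − 0.23872 = 0.073.

0.073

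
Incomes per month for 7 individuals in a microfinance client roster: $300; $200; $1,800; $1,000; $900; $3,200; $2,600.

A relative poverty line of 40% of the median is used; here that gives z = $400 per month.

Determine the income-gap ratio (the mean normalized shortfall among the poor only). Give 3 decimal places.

Poor units: $200, $300 (q = 2 of N = 7).
Shortfall ratios (z−y)/z: 0.5000, 0.2500; sum = 0.750000.
I averages over the q = 2 poor units only: 0.750000 / 2 = 0.375.

0.375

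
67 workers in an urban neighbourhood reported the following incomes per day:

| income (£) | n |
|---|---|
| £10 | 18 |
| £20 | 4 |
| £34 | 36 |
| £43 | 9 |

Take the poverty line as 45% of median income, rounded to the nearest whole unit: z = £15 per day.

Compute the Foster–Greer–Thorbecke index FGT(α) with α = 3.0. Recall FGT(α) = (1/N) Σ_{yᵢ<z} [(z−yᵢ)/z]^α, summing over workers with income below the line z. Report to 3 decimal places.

0.010

Below z: 18×£10 (q = 18 of N = 67).
Shortfall ratios: (15−10)/15 = 0.3333 (×18).
Raised to α = 3.0: 0.03704 (×18).
Sum = 0.666667; FGT(3.0) = 0.666667 / 67 = 0.010.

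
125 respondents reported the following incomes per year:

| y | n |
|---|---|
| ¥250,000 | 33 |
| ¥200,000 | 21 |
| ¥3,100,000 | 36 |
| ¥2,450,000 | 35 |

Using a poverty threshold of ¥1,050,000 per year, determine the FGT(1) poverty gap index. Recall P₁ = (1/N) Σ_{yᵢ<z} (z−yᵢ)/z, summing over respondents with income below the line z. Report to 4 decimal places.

0.3371

Below the line: 21×¥200,000, 33×¥250,000 (q = 54 of N = 125).
Gap ratios (z−y)/z: (1050000−200000)/1050000 = 0.8095 (×21); (1050000−250000)/1050000 = 0.7619 (×33).
Sum of shortfalls = 42.142857; P₁ averages over all N: 42.142857 / 125 = 0.3371.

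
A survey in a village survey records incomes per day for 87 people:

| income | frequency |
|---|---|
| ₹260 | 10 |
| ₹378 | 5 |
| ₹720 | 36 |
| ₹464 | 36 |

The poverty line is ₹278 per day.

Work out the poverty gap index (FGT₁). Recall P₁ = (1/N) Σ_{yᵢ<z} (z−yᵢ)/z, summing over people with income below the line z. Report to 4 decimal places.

Incomes under z: 10×₹260 (q = 10 of N = 87).
Gap ratios (z−y)/z: (278−260)/278 = 0.0647 (×10).
Sum of shortfalls = 0.647482; P₁ averages over all N: 0.647482 / 87 = 0.0074.

0.0074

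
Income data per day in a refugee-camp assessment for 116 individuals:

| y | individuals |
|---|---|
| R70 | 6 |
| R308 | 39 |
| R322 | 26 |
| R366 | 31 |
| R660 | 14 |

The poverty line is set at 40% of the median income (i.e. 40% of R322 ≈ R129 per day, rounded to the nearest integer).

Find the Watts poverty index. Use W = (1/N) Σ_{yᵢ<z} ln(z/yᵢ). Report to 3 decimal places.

Below z: 6×R70 (q = 6 of N = 116).
Log gaps: ln(129/70) = 0.6113 (×6).
W = 3.667903 / 116 = 0.032.

0.032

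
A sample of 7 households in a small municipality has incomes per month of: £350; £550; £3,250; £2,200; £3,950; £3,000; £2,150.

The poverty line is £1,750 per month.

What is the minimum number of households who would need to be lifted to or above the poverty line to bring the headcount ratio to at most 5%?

Currently q = 2 of N = 7 are below the line (H = 0.286).
A headcount ratio of at most 5% allows at most ⌊0.05 × 7⌋ = 0 poor households.
So at least 2 − 0 = 2 must be lifted.

2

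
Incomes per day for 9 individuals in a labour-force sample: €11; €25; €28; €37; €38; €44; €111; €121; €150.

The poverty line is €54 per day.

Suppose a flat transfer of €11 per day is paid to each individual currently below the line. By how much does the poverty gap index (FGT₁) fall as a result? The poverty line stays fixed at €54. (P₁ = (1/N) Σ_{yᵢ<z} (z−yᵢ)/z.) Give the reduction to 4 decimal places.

0.1337

Before: below the line — €11, €25, €28, €37, €38, €44; poverty gap index (FGT₁) = 0.290123.
After the €11 transfer: below the line — €22, €36, €39, €48, €49; poverty gap index (FGT₁) = 0.156379.
Reduction = 0.290123 − 0.156379 = 0.1337.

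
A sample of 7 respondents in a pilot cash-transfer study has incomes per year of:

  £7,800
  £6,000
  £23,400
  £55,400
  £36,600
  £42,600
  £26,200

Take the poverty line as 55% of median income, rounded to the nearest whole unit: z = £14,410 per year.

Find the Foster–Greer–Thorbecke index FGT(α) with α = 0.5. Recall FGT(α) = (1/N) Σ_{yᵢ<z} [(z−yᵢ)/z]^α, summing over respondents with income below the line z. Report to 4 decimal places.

Poor units: £6,000, £7,800 (q = 2 of N = 7).
Gap ratios (z−y)/z: (14410−6000)/14410 = 0.5836; (14410−7800)/14410 = 0.4587.
Raised to α = 0.5: 0.76395; 0.67728.
Sum = 1.441233; FGT(0.5) = 1.441233 / 7 = 0.2059.

0.2059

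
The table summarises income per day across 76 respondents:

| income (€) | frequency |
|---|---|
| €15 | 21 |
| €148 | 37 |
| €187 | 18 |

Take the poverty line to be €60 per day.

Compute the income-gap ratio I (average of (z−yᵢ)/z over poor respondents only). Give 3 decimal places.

Below z: 21×€15 (q = 21 of N = 76).
Shortfall ratios (z−y)/z: 0.7500 (×21); sum = 15.750000.
I averages over the q = 21 poor units only: 15.750000 / 21 = 0.750.

0.750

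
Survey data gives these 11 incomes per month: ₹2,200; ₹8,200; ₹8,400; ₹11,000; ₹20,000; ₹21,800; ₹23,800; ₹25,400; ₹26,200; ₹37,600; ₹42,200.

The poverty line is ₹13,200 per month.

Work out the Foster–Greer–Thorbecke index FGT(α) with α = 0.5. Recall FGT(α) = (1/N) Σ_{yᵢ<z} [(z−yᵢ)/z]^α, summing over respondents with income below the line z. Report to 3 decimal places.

Poor units: ₹2,200, ₹8,200, ₹8,400, ₹11,000 (q = 4 of N = 11).
Relative gaps: (13200−2200)/13200 = 0.8333; (13200−8200)/13200 = 0.3788; (13200−8400)/13200 = 0.3636; (13200−11000)/13200 = 0.1667.
Raised to α = 0.5: 0.91287; 0.61546; 0.60302; 0.40825.
Sum = 2.539599; FGT(0.5) = 2.539599 / 11 = 0.231.

0.231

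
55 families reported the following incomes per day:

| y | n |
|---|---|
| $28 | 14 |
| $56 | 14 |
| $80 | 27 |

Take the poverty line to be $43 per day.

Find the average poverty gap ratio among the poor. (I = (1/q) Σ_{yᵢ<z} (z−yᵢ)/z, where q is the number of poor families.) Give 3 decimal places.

0.349

Below the line: 14×$28 (q = 14 of N = 55).
Relative gaps: 0.3488 (×14); sum = 4.883721.
The income-gap ratio divides by q (the poor only): 4.883721 / 14 = 0.349.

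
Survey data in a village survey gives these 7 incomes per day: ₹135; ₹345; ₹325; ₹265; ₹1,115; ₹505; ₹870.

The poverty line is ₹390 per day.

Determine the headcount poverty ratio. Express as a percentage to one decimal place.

4 of the 7 families have income below ₹390.
H = 4/7 = 57.1%.

57.1%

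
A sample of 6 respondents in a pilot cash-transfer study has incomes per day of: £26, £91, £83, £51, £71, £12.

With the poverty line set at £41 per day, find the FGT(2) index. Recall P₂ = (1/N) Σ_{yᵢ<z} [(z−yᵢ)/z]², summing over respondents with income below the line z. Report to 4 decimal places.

Below the line: £12, £26 (q = 2 of N = 6).
Relative gaps: (41−12)/41 = 0.7073; (41−26)/41 = 0.3659.
Squared: 0.5003; 0.1338.
Sum = 0.634146; P₂ = 0.634146 / 6 = 0.1057.

0.1057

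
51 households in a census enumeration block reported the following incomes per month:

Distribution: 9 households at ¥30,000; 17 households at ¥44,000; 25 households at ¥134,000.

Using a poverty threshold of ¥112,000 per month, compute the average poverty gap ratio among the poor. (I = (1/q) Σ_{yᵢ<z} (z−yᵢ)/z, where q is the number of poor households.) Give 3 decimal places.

0.650

Incomes under z: 9×¥30,000, 17×¥44,000 (q = 26 of N = 51).
Relative gaps: 0.7321 (×9), 0.6071 (×17); sum = 16.910714.
The income-gap ratio divides by q (the poor only): 16.910714 / 26 = 0.650.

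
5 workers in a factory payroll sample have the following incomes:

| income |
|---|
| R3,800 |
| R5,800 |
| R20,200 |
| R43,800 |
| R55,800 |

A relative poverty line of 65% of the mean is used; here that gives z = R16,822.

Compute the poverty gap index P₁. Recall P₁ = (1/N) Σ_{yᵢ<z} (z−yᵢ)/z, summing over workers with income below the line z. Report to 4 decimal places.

Incomes under z: R3,800, R5,800 (q = 2 of N = 5).
Gap ratios (z−y)/z: (16822−3800)/16822 = 0.7741; (16822−5800)/16822 = 0.6552.
Sum of shortfalls = 1.429319; P₁ averages over all N: 1.429319 / 5 = 0.2859.

0.2859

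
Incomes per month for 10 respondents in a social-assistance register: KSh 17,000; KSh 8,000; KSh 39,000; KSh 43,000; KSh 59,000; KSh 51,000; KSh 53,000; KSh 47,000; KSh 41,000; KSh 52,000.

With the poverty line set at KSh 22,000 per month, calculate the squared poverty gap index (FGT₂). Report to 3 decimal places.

0.046

Incomes under z: KSh 8,000, KSh 17,000 (q = 2 of N = 10).
Gap ratios (z−y)/z: (22000−8000)/22000 = 0.6364; (22000−17000)/22000 = 0.2273.
Squared: 0.4050; 0.0517.
Sum = 0.456612; P₂ = 0.456612 / 10 = 0.046.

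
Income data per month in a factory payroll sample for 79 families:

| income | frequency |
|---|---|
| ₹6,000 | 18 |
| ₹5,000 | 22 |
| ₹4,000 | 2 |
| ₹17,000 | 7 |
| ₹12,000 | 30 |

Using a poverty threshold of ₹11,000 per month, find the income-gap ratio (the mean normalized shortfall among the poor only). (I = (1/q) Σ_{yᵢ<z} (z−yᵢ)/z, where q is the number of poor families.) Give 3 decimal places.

0.511

Below the line: 2×₹4,000, 22×₹5,000, 18×₹6,000 (q = 42 of N = 79).
Relative gaps: 0.6364 (×2), 0.5455 (×22), 0.4545 (×18); sum = 21.454545.
The income-gap ratio divides by q (the poor only): 21.454545 / 42 = 0.511.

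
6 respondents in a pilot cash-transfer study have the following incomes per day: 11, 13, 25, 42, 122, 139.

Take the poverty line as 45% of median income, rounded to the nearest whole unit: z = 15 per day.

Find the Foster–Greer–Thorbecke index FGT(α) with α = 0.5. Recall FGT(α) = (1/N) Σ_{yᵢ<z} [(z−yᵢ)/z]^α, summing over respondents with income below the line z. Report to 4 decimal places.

Incomes under z: 11, 13 (q = 2 of N = 6).
Shortfall ratios: (15−11)/15 = 0.2667; (15−13)/15 = 0.1333.
Raised to α = 0.5: 0.51640; 0.36515.
Sum = 0.881546; FGT(0.5) = 0.881546 / 6 = 0.1469.

0.1469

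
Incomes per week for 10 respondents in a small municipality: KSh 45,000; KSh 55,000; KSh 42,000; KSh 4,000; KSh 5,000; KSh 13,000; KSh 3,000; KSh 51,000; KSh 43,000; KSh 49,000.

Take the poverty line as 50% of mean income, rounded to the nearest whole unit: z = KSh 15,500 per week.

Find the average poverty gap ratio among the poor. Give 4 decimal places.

Incomes under z: KSh 3,000, KSh 4,000, KSh 5,000, KSh 13,000 (q = 4 of N = 10).
Relative gaps: 0.8065, 0.7419, 0.6774, 0.1613; sum = 2.387097.
I averages over the q = 4 poor units only: 2.387097 / 4 = 0.5968.

0.5968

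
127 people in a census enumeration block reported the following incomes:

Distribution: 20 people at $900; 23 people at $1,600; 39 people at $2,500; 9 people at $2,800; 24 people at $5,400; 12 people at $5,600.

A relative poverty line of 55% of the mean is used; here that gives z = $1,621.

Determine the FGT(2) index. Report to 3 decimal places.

0.031

Poor units: 20×$900, 23×$1,600 (q = 43 of N = 127).
Relative gaps: (1621−900)/1621 = 0.4448 (×20); (1621−1600)/1621 = 0.0130 (×23).
Squared: 0.1978 (×20); 0.0002 (×23).
Sum = 3.960573; P₂ = 3.960573 / 127 = 0.031.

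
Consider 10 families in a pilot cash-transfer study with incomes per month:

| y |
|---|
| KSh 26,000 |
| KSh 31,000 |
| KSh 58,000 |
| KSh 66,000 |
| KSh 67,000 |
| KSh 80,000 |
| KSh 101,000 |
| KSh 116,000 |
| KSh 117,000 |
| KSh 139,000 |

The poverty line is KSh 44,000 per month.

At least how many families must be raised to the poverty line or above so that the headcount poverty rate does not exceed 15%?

2 of the 10 families are poor, so H = 2/10 = 0.200.
A headcount ratio of at most 15% allows at most ⌊0.15 × 10⌋ = 1 poor families.
So at least 2 − 1 = 1 must be lifted.

1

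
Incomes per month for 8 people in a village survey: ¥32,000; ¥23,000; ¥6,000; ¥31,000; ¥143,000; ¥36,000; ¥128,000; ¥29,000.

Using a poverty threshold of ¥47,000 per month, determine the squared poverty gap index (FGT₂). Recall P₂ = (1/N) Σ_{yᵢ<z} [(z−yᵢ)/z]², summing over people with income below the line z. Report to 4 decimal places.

0.1801

Below z: ¥6,000, ¥23,000, ¥29,000, ¥31,000, ¥32,000, ¥36,000 (q = 6 of N = 8).
Gap ratios (z−y)/z: (47000−6000)/47000 = 0.8723; (47000−23000)/47000 = 0.5106; (47000−29000)/47000 = 0.3830; (47000−31000)/47000 = 0.3404; (47000−32000)/47000 = 0.3191; (47000−36000)/47000 = 0.2340.
Squared: 0.7610; 0.2608; 0.1467; 0.1159; 0.1019; 0.0548.
Sum = 1.440923; P₂ = 1.440923 / 8 = 0.1801.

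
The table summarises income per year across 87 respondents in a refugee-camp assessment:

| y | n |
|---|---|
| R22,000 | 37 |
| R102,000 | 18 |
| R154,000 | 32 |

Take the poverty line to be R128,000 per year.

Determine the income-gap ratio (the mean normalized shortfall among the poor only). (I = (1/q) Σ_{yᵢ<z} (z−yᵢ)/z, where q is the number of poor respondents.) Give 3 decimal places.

0.624

Poor units: 37×R22,000, 18×R102,000 (q = 55 of N = 87).
Shortfall ratios (z−y)/z: 0.8281 (×37), 0.2031 (×18); sum = 34.296875.
The income-gap ratio divides by q (the poor only): 34.296875 / 55 = 0.624.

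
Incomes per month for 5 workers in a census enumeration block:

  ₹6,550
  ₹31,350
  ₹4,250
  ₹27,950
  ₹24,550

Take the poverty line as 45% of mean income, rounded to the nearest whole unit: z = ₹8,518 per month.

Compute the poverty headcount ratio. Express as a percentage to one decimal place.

40.0%

2 of the 5 workers have income below ₹8,518.
H = 2/5 = 40.0%.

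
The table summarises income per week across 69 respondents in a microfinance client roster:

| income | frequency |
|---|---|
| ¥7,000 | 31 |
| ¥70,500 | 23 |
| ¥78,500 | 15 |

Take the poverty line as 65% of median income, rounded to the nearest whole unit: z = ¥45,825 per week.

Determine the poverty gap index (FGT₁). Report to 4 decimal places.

Below the line: 31×¥7,000 (q = 31 of N = 69).
Normalized shortfalls: (45825−7000)/45825 = 0.8472 (×31).
Σ = 26.264594. Dividing by the full population N = 69 gives P₁ = 0.3806.

0.3806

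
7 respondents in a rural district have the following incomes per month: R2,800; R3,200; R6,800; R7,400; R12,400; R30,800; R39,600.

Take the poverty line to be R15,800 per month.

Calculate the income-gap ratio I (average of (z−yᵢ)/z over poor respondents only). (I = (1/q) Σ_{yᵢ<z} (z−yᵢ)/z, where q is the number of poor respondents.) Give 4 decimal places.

0.5873

Below z: R2,800, R3,200, R6,800, R7,400, R12,400 (q = 5 of N = 7).
Relative gaps: 0.8228, 0.7975, 0.5696, 0.5316, 0.2152; sum = 2.936709.
The income-gap ratio divides by q (the poor only): 2.936709 / 5 = 0.5873.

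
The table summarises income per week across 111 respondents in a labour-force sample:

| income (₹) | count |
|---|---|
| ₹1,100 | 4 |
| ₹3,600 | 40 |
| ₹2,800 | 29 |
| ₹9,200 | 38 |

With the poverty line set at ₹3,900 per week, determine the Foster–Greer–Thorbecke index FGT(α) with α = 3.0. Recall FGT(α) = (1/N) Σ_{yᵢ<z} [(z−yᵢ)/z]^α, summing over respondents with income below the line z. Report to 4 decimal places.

Below z: 4×₹1,100, 29×₹2,800, 40×₹3,600 (q = 73 of N = 111).
Gap ratios (z−y)/z: (3900−1100)/3900 = 0.7179 (×4); (3900−2800)/3900 = 0.2821 (×29); (3900−3600)/3900 = 0.0769 (×40).
Raised to α = 3.0: 0.37007 (×4); 0.02244 (×29); 0.00046 (×40).
Sum = 2.149176; FGT(3.0) = 2.149176 / 111 = 0.0194.

0.0194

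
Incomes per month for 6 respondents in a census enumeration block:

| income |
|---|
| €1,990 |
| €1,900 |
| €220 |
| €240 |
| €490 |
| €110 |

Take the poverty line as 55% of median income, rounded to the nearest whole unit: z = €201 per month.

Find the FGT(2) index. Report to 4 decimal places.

Poor units: €110 (q = 1 of N = 6).
Relative gaps: (201−110)/201 = 0.4527.
Squared: 0.2050.
Sum = 0.204970; P₂ = 0.204970 / 6 = 0.0342.

0.0342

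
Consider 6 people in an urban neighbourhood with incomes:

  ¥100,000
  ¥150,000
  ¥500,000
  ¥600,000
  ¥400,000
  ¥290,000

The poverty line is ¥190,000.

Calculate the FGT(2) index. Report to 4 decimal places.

Below the line: ¥100,000, ¥150,000 (q = 2 of N = 6).
Shortfall ratios: (190000−100000)/190000 = 0.4737; (190000−150000)/190000 = 0.2105.
Squared: 0.2244; 0.0443.
Sum = 0.268698; P₂ = 0.268698 / 6 = 0.0448.

0.0448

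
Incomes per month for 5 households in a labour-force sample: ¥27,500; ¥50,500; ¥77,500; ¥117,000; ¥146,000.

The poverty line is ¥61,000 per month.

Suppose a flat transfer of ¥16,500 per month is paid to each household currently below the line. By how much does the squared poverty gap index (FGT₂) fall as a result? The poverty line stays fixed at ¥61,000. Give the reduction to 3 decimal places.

Before: below the line — ¥27,500, ¥50,500; squared poverty gap index (FGT₂) = 0.06625.
After the ¥16,500 transfer: below the line — ¥44,000; squared poverty gap index (FGT₂) = 0.01553.
Reduction = 0.06625 − 0.01553 = 0.051.

0.051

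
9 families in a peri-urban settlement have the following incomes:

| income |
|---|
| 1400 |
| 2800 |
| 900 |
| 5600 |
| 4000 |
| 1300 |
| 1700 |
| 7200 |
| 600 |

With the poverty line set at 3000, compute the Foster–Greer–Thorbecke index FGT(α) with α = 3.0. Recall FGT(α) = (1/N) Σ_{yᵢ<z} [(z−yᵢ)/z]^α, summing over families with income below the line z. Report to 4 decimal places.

Below z: 600, 900, 1300, 1400, 1700, 2800 (q = 6 of N = 9).
Relative gaps: (3000−600)/3000 = 0.8000; (3000−900)/3000 = 0.7000; (3000−1300)/3000 = 0.5667; (3000−1400)/3000 = 0.5333; (3000−1700)/3000 = 0.4333; (3000−2800)/3000 = 0.0667.
Raised to α = 3.0: 0.51200; 0.34300; 0.18196; 0.15170; 0.08137; 0.00030.
Sum = 1.270333; FGT(3.0) = 1.270333 / 9 = 0.1411.

0.1411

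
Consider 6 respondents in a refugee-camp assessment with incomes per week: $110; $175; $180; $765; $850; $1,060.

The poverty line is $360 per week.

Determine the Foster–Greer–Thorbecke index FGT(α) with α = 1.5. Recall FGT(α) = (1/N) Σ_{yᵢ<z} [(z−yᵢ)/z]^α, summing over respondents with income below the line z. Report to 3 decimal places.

0.217

Below the line: $110, $175, $180 (q = 3 of N = 6).
Normalized shortfalls: (360−110)/360 = 0.6944; (360−175)/360 = 0.5139; (360−180)/360 = 0.5000.
Raised to α = 1.5: 0.57870; 0.36839; 0.35355.
Sum = 1.300644; FGT(1.5) = 1.300644 / 6 = 0.217.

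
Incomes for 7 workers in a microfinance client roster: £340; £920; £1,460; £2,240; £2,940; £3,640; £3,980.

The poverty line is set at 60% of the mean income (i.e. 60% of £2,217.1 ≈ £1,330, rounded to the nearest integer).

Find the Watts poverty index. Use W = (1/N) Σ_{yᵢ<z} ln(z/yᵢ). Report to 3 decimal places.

Incomes under z: £340, £920 (q = 2 of N = 7).
Log shortfalls: ln(1330/340) = 1.3640; ln(1330/920) = 0.3686.
W = 1.732549 / 7 = 0.248.

0.248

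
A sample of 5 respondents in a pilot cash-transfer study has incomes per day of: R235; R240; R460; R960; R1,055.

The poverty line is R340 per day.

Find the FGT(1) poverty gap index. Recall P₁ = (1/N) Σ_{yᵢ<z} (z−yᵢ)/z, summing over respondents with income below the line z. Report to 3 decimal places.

0.121

Below the line: R235, R240 (q = 2 of N = 5).
Gap ratios (z−y)/z: (340−235)/340 = 0.3088; (340−240)/340 = 0.2941.
Σ = 0.602941. Dividing by the full population N = 5 gives P₁ = 0.121.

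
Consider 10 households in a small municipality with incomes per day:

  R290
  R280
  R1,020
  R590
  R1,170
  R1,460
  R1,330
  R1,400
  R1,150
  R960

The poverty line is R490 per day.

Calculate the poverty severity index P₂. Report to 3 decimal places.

Incomes under z: R280, R290 (q = 2 of N = 10).
Shortfall ratios: (490−280)/490 = 0.4286; (490−290)/490 = 0.4082.
Squared: 0.1837; 0.1666.
Sum = 0.350271; P₂ = 0.350271 / 10 = 0.035.

0.035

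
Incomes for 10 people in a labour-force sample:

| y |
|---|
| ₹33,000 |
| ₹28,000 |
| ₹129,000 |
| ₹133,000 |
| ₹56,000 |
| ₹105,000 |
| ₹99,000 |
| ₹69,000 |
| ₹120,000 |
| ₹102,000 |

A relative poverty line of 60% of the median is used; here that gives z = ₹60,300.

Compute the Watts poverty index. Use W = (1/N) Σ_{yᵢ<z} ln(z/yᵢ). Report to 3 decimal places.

0.144

Below the line: ₹28,000, ₹33,000, ₹56,000 (q = 3 of N = 10).
ln(z/y) terms: ln(60300/28000) = 0.7671; ln(60300/33000) = 0.6028; ln(60300/56000) = 0.0740.
W = 1.443933 / 10 = 0.144.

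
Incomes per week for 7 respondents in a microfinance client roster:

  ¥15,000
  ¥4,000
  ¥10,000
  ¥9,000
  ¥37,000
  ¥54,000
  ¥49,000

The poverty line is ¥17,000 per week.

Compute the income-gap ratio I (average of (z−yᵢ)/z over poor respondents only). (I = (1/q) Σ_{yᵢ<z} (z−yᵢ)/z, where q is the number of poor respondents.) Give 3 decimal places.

0.441

Below z: ¥4,000, ¥9,000, ¥10,000, ¥15,000 (q = 4 of N = 7).
Shortfall ratios (z−y)/z: 0.7647, 0.4706, 0.4118, 0.1176; sum = 1.764706.
I averages over the q = 4 poor units only: 1.764706 / 4 = 0.441.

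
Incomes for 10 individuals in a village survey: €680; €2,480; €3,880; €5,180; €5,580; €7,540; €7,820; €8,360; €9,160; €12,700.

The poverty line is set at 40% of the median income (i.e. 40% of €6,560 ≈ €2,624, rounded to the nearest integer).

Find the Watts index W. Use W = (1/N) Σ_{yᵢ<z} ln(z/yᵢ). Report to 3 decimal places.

0.141

Incomes under z: €680, €2,480 (q = 2 of N = 10).
Log shortfalls: ln(2624/680) = 1.3504; ln(2624/2480) = 0.0564.
W = 1.406804 / 10 = 0.141.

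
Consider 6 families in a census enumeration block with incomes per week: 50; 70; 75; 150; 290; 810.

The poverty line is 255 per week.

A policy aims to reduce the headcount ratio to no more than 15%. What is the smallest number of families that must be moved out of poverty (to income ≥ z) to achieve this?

Currently q = 4 of N = 6 are below the line (H = 0.667).
A headcount ratio of at most 15% allows at most ⌊0.15 × 6⌋ = 0 poor families.
So at least 4 − 0 = 4 must be lifted.

4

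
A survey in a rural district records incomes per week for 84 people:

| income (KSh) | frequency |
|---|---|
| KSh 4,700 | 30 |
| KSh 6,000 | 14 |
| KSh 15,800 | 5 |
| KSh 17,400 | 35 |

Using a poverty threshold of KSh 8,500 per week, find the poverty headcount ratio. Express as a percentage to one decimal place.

52.4%

44 of the 84 people have income below KSh 8,500.
H = 44/84 = 52.4%.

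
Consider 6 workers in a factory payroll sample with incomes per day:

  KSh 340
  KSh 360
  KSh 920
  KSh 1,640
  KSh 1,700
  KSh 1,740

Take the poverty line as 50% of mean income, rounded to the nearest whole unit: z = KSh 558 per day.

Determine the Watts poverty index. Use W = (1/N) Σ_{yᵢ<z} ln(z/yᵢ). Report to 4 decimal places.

0.1556

Incomes under z: KSh 340, KSh 360 (q = 2 of N = 6).
ln(z/y) terms: ln(558/340) = 0.4954; ln(558/360) = 0.4383.
W = 0.933668 / 6 = 0.1556.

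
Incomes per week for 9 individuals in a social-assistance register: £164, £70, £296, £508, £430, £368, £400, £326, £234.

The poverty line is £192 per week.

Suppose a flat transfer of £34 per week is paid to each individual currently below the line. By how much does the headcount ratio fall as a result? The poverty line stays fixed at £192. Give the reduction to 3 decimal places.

0.111

Before: below the line — £70, £164; headcount ratio = 0.22222.
After the £34 transfer: below the line — £104; headcount ratio = 0.11111.
Reduction = 0.22222 − 0.11111 = 0.111.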